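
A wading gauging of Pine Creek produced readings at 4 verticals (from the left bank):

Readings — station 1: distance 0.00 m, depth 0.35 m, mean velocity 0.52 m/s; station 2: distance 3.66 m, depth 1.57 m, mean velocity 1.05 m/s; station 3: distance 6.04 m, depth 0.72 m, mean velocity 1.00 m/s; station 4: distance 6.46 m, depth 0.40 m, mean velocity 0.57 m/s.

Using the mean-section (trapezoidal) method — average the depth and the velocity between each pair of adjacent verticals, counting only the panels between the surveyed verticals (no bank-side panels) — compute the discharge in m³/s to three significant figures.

5.74 m³/s

Panel 1-2: Δb = 3.66 m, d̄ = (0.35+1.57)/2 = 0.96, v̄ = (0.52+1.05)/2 = 0.785 → q = 3.66×0.96×0.785 = 2.758 m³/s
Panel 2-3: Δb = 2.38 m, d̄ = (1.57+0.72)/2 = 1.145, v̄ = (1.05+1.00)/2 = 1.025 → q = 2.38×1.145×1.025 = 2.793 m³/s
Panel 3-4: Δb = 0.42 m, d̄ = (0.72+0.40)/2 = 0.56, v̄ = (1.00+0.57)/2 = 0.785 → q = 0.42×0.56×0.785 = 0.1846 m³/s
Q = Σ q = 5.736 m³/s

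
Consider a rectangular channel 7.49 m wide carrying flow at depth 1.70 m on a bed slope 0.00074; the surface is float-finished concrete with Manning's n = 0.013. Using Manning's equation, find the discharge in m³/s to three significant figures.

29.6 m³/s

A = b·y = 7.49 × 1.70 = 12.73 m²
P = b + 2y = 7.49 + 2×1.70 = 10.89 m
R = A/P = 12.73/10.89 = 1.169 m
Q = (1/n)·A·R^(2/3)·S^(1/2) = (1/0.013) × 12.73 × 1.169^(2/3) × 0.00074^(1/2) = 29.57 m³/s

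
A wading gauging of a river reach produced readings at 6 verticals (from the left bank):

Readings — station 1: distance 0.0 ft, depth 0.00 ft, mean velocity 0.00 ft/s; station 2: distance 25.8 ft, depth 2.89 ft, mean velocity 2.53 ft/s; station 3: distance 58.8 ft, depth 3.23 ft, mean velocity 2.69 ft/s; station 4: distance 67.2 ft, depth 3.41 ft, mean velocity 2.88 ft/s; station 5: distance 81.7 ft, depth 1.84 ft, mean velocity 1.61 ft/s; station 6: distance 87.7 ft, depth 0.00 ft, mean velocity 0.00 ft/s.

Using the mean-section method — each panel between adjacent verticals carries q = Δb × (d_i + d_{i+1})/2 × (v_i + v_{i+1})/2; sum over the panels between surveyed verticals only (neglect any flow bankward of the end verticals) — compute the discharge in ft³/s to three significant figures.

478 ft³/s

Panel 1-2: Δb = 25.8 ft, d̄ = (0.00+2.89)/2 = 1.445, v̄ = (0.00+2.53)/2 = 1.265 → q = 25.8×1.445×1.265 = 47.16 ft³/s
Panel 2-3: Δb = 33 ft, d̄ = (2.89+3.23)/2 = 3.06, v̄ = (2.53+2.69)/2 = 2.61 → q = 33×3.06×2.61 = 263.6 ft³/s
Panel 3-4: Δb = 8.4 ft, d̄ = (3.23+3.41)/2 = 3.32, v̄ = (2.69+2.88)/2 = 2.785 → q = 8.4×3.32×2.785 = 77.67 ft³/s
Panel 4-5: Δb = 14.5 ft, d̄ = (3.41+1.84)/2 = 2.625, v̄ = (2.88+1.61)/2 = 2.245 → q = 14.5×2.625×2.245 = 85.45 ft³/s
Panel 5-6: Δb = 6 ft, d̄ = (1.84+0.00)/2 = 0.92, v̄ = (1.61+0.00)/2 = 0.805 → q = 6×0.92×0.805 = 4.444 ft³/s
Q = Σ q = 478.3 ft³/s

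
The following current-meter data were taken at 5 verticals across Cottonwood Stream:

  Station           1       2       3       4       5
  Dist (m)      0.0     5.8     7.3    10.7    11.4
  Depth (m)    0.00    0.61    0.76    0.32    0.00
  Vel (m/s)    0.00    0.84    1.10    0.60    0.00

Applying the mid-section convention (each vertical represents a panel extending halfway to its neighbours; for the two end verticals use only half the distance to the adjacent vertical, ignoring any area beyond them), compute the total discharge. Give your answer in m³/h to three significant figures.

15500 m³/h

w_2 = (7.3 − 0.0)/2 = 3.65 m; q_2 = 0.84 × 0.61 × 3.65 = 1.870 m³/s
w_3 = (10.7 − 5.8)/2 = 2.45 m; q_3 = 1.10 × 0.76 × 2.45 = 2.048 m³/s
w_4 = (11.4 − 7.3)/2 = 2.05 m; q_4 = 0.60 × 0.32 × 2.05 = 0.3936 m³/s
Stations 1, 5 contribute zero (depth or velocity is 0).
Q = Σ qᵢ = 4.312 m³/s
= 4.312 × 3600 = 15520 m³/h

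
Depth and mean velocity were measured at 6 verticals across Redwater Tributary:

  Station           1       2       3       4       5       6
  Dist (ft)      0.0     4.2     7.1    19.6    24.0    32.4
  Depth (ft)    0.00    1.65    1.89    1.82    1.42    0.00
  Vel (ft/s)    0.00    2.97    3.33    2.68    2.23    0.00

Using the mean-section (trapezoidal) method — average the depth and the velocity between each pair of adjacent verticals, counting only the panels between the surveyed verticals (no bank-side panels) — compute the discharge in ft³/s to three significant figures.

Panel 1-2: Δb = 4.2 ft, d̄ = (0.00+1.65)/2 = 0.825, v̄ = (0.00+2.97)/2 = 1.485 → q = 4.2×0.825×1.485 = 5.146 ft³/s
Panel 2-3: Δb = 2.9 ft, d̄ = (1.65+1.89)/2 = 1.77, v̄ = (2.97+3.33)/2 = 3.15 → q = 2.9×1.77×3.15 = 16.17 ft³/s
Panel 3-4: Δb = 12.5 ft, d̄ = (1.89+1.82)/2 = 1.855, v̄ = (3.33+2.68)/2 = 3.005 → q = 12.5×1.855×3.005 = 69.68 ft³/s
Panel 4-5: Δb = 4.4 ft, d̄ = (1.82+1.42)/2 = 1.62, v̄ = (2.68+2.23)/2 = 2.455 → q = 4.4×1.62×2.455 = 17.50 ft³/s
Panel 5-6: Δb = 8.4 ft, d̄ = (1.42+0.00)/2 = 0.71, v̄ = (2.23+0.00)/2 = 1.115 → q = 8.4×0.71×1.115 = 6.650 ft³/s
Q = Σ q = 115.1 ft³/s

115 ft³/s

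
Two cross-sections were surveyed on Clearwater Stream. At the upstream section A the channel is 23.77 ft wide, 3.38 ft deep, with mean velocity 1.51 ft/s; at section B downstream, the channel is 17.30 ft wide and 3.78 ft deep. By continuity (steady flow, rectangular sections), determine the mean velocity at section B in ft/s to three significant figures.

1.86 ft/s

Q = A₁V₁ = (23.77×3.38) × 1.51 = 121.3 ft³/s
A₂ = 17.30 × 3.78 = 65.39 ft²
V₂ = Q/A₂ = 121.3/65.39 = 1.855 ft/s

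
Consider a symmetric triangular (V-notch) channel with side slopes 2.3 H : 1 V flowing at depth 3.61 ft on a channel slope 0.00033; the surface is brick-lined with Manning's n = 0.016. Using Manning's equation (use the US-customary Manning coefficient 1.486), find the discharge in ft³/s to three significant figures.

70.8 ft³/s

A = z·y² = 2.3×3.61² = 29.97 ft²
P = 2y√(1+z²) = 2×3.61×√(1+2.3²) = 18.11 ft
R = A/P = 29.97/18.11 = 1.655 ft
Q = (1.486/n)·A·R^(2/3)·S^(1/2) = (1.486/0.016) × 29.97 × 1.655^(2/3) × 0.00033^(1/2) = 70.76 ft³/s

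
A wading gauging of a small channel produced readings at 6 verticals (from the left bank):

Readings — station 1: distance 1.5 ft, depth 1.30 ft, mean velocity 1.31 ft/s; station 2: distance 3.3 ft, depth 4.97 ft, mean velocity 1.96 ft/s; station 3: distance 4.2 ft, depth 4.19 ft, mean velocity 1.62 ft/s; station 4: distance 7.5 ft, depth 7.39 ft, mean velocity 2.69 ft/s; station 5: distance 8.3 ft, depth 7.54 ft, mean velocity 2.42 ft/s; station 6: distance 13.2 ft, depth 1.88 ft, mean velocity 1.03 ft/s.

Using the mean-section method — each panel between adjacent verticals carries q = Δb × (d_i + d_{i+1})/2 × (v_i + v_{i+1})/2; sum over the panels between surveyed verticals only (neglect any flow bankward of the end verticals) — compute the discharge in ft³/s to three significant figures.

Panel 1-2: Δb = 1.8 ft, d̄ = (1.30+4.97)/2 = 3.135, v̄ = (1.31+1.96)/2 = 1.635 → q = 1.8×3.135×1.635 = 9.226 ft³/s
Panel 2-3: Δb = 0.9 ft, d̄ = (4.97+4.19)/2 = 4.58, v̄ = (1.96+1.62)/2 = 1.79 → q = 0.9×4.58×1.79 = 7.378 ft³/s
Panel 3-4: Δb = 3.3 ft, d̄ = (4.19+7.39)/2 = 5.79, v̄ = (1.62+2.69)/2 = 2.155 → q = 3.3×5.79×2.155 = 41.18 ft³/s
Panel 4-5: Δb = 0.8 ft, d̄ = (7.39+7.54)/2 = 7.465, v̄ = (2.69+2.42)/2 = 2.555 → q = 0.8×7.465×2.555 = 15.26 ft³/s
Panel 5-6: Δb = 4.9 ft, d̄ = (7.54+1.88)/2 = 4.71, v̄ = (2.42+1.03)/2 = 1.725 → q = 4.9×4.71×1.725 = 39.81 ft³/s
Q = Σ q = 112.9 ft³/s

113 ft³/s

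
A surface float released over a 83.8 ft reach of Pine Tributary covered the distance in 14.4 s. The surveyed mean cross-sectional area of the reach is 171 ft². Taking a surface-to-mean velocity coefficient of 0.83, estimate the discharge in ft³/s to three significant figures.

v_surface = L / t̄ = 83.8 / 14.4 = 5.819 ft/s
v_mean = 0.83 × 5.819 = 4.830 ft/s
Q = A × v_mean = 171 × 4.830 = 826.0 ft³/s

826 ft³/s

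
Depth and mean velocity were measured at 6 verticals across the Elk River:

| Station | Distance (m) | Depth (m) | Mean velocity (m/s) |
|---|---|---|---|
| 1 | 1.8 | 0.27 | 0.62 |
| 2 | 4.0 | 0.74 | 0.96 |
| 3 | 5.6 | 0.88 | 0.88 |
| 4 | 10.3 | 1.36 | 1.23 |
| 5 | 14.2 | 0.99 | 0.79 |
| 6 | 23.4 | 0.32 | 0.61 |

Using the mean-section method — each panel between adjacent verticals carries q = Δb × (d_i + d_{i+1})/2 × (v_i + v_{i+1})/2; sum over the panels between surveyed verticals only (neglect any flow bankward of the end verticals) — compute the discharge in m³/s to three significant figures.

Panel 1-2: Δb = 2.2 m, d̄ = (0.27+0.74)/2 = 0.505, v̄ = (0.62+0.96)/2 = 0.79 → q = 2.2×0.505×0.79 = 0.8777 m³/s
Panel 2-3: Δb = 1.6 m, d̄ = (0.74+0.88)/2 = 0.81, v̄ = (0.96+0.88)/2 = 0.92 → q = 1.6×0.81×0.92 = 1.192 m³/s
Panel 3-4: Δb = 4.7 m, d̄ = (0.88+1.36)/2 = 1.12, v̄ = (0.88+1.23)/2 = 1.055 → q = 4.7×1.12×1.055 = 5.554 m³/s
Panel 4-5: Δb = 3.9 m, d̄ = (1.36+0.99)/2 = 1.175, v̄ = (1.23+0.79)/2 = 1.01 → q = 3.9×1.175×1.01 = 4.628 m³/s
Panel 5-6: Δb = 9.2 m, d̄ = (0.99+0.32)/2 = 0.655, v̄ = (0.79+0.61)/2 = 0.7 → q = 9.2×0.655×0.7 = 4.218 m³/s
Q = Σ q = 16.47 m³/s

16.5 m³/s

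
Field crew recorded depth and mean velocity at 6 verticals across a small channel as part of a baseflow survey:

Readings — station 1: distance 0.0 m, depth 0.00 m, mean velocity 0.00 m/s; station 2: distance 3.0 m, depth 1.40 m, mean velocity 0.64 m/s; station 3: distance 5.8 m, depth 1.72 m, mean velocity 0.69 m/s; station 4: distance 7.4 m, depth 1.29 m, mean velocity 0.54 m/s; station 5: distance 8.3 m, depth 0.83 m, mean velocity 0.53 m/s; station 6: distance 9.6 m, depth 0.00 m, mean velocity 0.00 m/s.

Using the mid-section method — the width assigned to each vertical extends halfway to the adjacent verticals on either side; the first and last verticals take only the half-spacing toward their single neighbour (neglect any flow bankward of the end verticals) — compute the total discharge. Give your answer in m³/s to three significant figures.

6.56 m³/s

w_2 = (5.8 − 0.0)/2 = 2.9 m; q_2 = 0.64 × 1.40 × 2.9 = 2.598 m³/s
w_3 = (7.4 − 3.0)/2 = 2.2 m; q_3 = 0.69 × 1.72 × 2.2 = 2.611 m³/s
w_4 = (8.3 − 5.8)/2 = 1.25 m; q_4 = 0.54 × 1.29 × 1.25 = 0.8708 m³/s
w_5 = (9.6 − 7.4)/2 = 1.1 m; q_5 = 0.53 × 0.83 × 1.1 = 0.4839 m³/s
Stations 1, 6 contribute zero (depth or velocity is 0).
Q = Σ qᵢ = 6.564 m³/s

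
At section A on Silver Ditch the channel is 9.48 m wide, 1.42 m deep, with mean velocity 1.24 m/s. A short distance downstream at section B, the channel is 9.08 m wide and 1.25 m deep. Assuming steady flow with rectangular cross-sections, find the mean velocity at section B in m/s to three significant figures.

Q = A₁V₁ = (9.48×1.42) × 1.24 = 16.69 m³/s
A₂ = 9.08 × 1.25 = 11.35 m²
V₂ = Q/A₂ = 16.69/11.35 = 1.471 m/s

1.47 m/s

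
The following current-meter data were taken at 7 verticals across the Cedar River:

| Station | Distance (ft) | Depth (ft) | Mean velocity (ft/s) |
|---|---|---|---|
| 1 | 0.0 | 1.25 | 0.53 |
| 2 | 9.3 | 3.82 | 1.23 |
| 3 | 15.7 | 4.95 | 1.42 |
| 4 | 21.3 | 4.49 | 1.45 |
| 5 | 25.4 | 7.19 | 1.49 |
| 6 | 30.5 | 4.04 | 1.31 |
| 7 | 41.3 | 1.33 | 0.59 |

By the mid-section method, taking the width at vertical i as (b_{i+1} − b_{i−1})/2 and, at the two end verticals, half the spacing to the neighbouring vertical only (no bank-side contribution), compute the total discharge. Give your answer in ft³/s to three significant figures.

w_1 = (9.3 − 0.0)/2 = 4.65 ft; q_1 = 0.53 × 1.25 × 4.65 = 3.081 ft³/s
w_2 = (15.7 − 0.0)/2 = 7.85 ft; q_2 = 1.23 × 3.82 × 7.85 = 36.88 ft³/s
w_3 = (21.3 − 9.3)/2 = 6 ft; q_3 = 1.42 × 4.95 × 6 = 42.17 ft³/s
w_4 = (25.4 − 15.7)/2 = 4.85 ft; q_4 = 1.45 × 4.49 × 4.85 = 31.58 ft³/s
w_5 = (30.5 − 21.3)/2 = 4.6 ft; q_5 = 1.49 × 7.19 × 4.6 = 49.28 ft³/s
w_6 = (41.3 − 25.4)/2 = 7.95 ft; q_6 = 1.31 × 4.04 × 7.95 = 42.07 ft³/s
w_7 = (41.3 − 30.5)/2 = 5.4 ft; q_7 = 0.59 × 1.33 × 5.4 = 4.237 ft³/s
Q = Σ qᵢ = 209.3 ft³/s

209 ft³/s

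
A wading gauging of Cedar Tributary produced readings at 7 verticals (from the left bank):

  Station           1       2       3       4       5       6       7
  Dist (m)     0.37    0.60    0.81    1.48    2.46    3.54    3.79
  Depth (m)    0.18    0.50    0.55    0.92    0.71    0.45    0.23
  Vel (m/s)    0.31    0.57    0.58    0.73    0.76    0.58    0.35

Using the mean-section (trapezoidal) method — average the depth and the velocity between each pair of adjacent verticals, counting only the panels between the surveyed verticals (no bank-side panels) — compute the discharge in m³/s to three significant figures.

1.47 m³/s

Panel 1-2: Δb = 0.23 m, d̄ = (0.18+0.50)/2 = 0.34, v̄ = (0.31+0.57)/2 = 0.44 → q = 0.23×0.34×0.44 = 0.03441 m³/s
Panel 2-3: Δb = 0.21 m, d̄ = (0.50+0.55)/2 = 0.525, v̄ = (0.57+0.58)/2 = 0.575 → q = 0.21×0.525×0.575 = 0.06339 m³/s
Panel 3-4: Δb = 0.67 m, d̄ = (0.55+0.92)/2 = 0.735, v̄ = (0.58+0.73)/2 = 0.655 → q = 0.67×0.735×0.655 = 0.3226 m³/s
Panel 4-5: Δb = 0.98 m, d̄ = (0.92+0.71)/2 = 0.815, v̄ = (0.73+0.76)/2 = 0.745 → q = 0.98×0.815×0.745 = 0.5950 m³/s
Panel 5-6: Δb = 1.08 m, d̄ = (0.71+0.45)/2 = 0.58, v̄ = (0.76+0.58)/2 = 0.67 → q = 1.08×0.58×0.67 = 0.4197 m³/s
Panel 6-7: Δb = 0.25 m, d̄ = (0.45+0.23)/2 = 0.34, v̄ = (0.58+0.35)/2 = 0.465 → q = 0.25×0.34×0.465 = 0.03953 m³/s
Q = Σ q = 1.475 m³/s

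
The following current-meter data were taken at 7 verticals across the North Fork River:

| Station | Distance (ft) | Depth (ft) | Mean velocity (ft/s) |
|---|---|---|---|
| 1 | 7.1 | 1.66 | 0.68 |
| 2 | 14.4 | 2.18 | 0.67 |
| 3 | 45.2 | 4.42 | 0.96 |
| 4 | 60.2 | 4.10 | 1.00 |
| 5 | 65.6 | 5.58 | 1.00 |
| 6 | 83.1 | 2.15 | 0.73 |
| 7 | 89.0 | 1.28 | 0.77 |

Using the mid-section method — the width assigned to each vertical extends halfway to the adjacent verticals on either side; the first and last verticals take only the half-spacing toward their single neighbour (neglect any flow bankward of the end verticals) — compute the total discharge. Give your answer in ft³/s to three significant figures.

256 ft³/s

w_1 = (14.4 − 7.1)/2 = 3.65 ft; q_1 = 0.68 × 1.66 × 3.65 = 4.120 ft³/s
w_2 = (45.2 − 7.1)/2 = 19.05 ft; q_2 = 0.67 × 2.18 × 19.05 = 27.82 ft³/s
w_3 = (60.2 − 14.4)/2 = 22.9 ft; q_3 = 0.96 × 4.42 × 22.9 = 97.17 ft³/s
w_4 = (65.6 − 45.2)/2 = 10.2 ft; q_4 = 1.00 × 4.10 × 10.2 = 41.82 ft³/s
w_5 = (83.1 − 60.2)/2 = 11.45 ft; q_5 = 1.00 × 5.58 × 11.45 = 63.89 ft³/s
w_6 = (89.0 − 65.6)/2 = 11.7 ft; q_6 = 0.73 × 2.15 × 11.7 = 18.36 ft³/s
w_7 = (89.0 − 83.1)/2 = 2.95 ft; q_7 = 0.77 × 1.28 × 2.95 = 2.908 ft³/s
Q = Σ qᵢ = 256.1 ft³/s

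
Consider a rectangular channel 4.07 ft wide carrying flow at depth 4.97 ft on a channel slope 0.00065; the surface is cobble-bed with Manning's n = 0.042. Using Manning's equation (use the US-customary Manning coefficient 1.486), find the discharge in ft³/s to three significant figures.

23.3 ft³/s

A = b·y = 4.07 × 4.97 = 20.23 ft²
P = b + 2y = 4.07 + 2×4.97 = 14.01 ft
R = A/P = 20.23/14.01 = 1.444 ft
Q = (1.486/n)·A·R^(2/3)·S^(1/2) = (1.486/0.042) × 20.23 × 1.444^(2/3) × 0.00065^(1/2) = 23.31 ft³/s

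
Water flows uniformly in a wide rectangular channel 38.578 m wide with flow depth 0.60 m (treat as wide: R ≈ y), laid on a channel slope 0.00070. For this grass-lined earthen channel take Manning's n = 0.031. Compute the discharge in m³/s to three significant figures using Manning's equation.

A = b·y = 38.578 × 0.60 = 23.15 m²
Wide channel: R ≈ y = 0.60 m
Q = (1/n)·A·R^(2/3)·S^(1/2) = (1/0.031) × 23.15 × 0.6000^(2/3) × 0.00070^(1/2) = 14.05 m³/s

14.1 m³/s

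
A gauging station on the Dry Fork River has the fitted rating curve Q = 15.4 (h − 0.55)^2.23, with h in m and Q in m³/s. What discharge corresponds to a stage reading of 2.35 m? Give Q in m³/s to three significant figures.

57.1 m³/s

Q = 15.4 × (2.35 − 0.55)^2.23 = 15.4 × 1.8^2.23 = 57.12 m³/s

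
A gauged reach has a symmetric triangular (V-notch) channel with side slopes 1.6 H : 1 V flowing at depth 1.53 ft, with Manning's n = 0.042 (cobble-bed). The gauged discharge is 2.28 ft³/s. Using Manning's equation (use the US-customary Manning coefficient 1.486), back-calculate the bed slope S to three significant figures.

A = z·y² = 1.6×1.53² = 3.745 ft²
P = 2y√(1+z²) = 2×1.53×√(1+1.6²) = 5.774 ft
R = A/P = 3.745/5.774 = 0.6487 ft
S = (Q·n / (1.486·A·R^(2/3)))² = (2.28×0.042 / (1.486×3.745×0.7494))² = 0.0005271

0.000527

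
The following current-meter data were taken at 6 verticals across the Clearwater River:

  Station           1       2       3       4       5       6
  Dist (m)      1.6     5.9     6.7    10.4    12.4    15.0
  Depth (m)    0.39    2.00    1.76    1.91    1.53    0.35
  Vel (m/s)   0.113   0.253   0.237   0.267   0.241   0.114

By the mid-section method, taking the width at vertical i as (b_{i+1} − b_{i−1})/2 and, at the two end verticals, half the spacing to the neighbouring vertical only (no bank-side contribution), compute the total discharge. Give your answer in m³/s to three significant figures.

4.68 m³/s

w_1 = (5.9 − 1.6)/2 = 2.15 m; q_1 = 0.113 × 0.39 × 2.15 = 0.09475 m³/s
w_2 = (6.7 − 1.6)/2 = 2.55 m; q_2 = 0.253 × 2.00 × 2.55 = 1.290 m³/s
w_3 = (10.4 − 5.9)/2 = 2.25 m; q_3 = 0.237 × 1.76 × 2.25 = 0.9385 m³/s
w_4 = (12.4 − 6.7)/2 = 2.85 m; q_4 = 0.267 × 1.91 × 2.85 = 1.453 m³/s
w_5 = (15.0 − 10.4)/2 = 2.3 m; q_5 = 0.241 × 1.53 × 2.3 = 0.8481 m³/s
w_6 = (15.0 − 12.4)/2 = 1.3 m; q_6 = 0.114 × 0.35 × 1.3 = 0.05187 m³/s
Q = Σ qᵢ = 4.677 m³/s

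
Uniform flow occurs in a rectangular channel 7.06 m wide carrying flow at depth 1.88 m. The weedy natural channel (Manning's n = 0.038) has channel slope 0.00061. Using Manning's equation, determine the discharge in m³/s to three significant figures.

A = b·y = 7.06 × 1.88 = 13.27 m²
P = b + 2y = 7.06 + 2×1.88 = 10.82 m
R = A/P = 13.27/10.82 = 1.227 m
Q = (1/n)·A·R^(2/3)·S^(1/2) = (1/0.038) × 13.27 × 1.227^(2/3) × 0.00061^(1/2) = 9.886 m³/s

9.89 m³/s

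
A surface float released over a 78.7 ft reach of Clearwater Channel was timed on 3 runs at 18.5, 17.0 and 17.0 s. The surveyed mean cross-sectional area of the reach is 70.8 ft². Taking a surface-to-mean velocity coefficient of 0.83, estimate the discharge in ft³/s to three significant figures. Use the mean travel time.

264 ft³/s

t̄ = (18.5 + 17.0 + 17.0) / 3 = 17.5 s
v_surface = L / t̄ = 78.7 / 17.5 = 4.497 ft/s
v_mean = 0.83 × 4.497 = 3.733 ft/s
Q = A × v_mean = 70.8 × 3.733 = 264.3 ft³/s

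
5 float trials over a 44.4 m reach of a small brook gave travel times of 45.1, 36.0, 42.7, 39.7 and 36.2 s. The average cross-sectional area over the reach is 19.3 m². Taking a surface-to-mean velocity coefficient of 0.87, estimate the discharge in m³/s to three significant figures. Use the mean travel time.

t̄ = (45.1 + 36.0 + 42.7 + 39.7 + 36.2) / 5 = 39.94 s
v_surface = L / t̄ = 44.4 / 39.94 = 1.112 m/s
v_mean = 0.87 × 1.112 = 0.9672 m/s
Q = A × v_mean = 19.3 × 0.9672 = 18.67 m³/s

18.7 m³/s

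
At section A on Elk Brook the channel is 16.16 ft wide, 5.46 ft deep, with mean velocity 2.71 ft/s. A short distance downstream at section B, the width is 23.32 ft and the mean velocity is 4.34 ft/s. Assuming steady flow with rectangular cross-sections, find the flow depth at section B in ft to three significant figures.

Q = A₁V₁ = (16.16×5.46) × 2.71 = 239.1 ft³/s
d₂ = Q/(b₂ V₂) = 239.1/(23.32×4.34) = 2.363 ft

2.36 ft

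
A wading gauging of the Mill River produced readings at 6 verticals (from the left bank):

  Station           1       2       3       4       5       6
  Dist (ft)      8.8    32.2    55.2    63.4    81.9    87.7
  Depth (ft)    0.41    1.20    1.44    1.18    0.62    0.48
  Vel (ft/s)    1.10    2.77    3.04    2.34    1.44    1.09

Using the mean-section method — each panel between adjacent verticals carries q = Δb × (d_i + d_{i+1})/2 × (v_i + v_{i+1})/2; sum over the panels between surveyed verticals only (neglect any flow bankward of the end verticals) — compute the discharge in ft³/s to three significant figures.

189 ft³/s

Panel 1-2: Δb = 23.4 ft, d̄ = (0.41+1.20)/2 = 0.805, v̄ = (1.10+2.77)/2 = 1.935 → q = 23.4×0.805×1.935 = 36.45 ft³/s
Panel 2-3: Δb = 23 ft, d̄ = (1.20+1.44)/2 = 1.32, v̄ = (2.77+3.04)/2 = 2.905 → q = 23×1.32×2.905 = 88.20 ft³/s
Panel 3-4: Δb = 8.2 ft, d̄ = (1.44+1.18)/2 = 1.31, v̄ = (3.04+2.34)/2 = 2.69 → q = 8.2×1.31×2.69 = 28.90 ft³/s
Panel 4-5: Δb = 18.5 ft, d̄ = (1.18+0.62)/2 = 0.9, v̄ = (2.34+1.44)/2 = 1.89 → q = 18.5×0.9×1.89 = 31.47 ft³/s
Panel 5-6: Δb = 5.8 ft, d̄ = (0.62+0.48)/2 = 0.55, v̄ = (1.44+1.09)/2 = 1.265 → q = 5.8×0.55×1.265 = 4.035 ft³/s
Q = Σ q = 189.0 ft³/s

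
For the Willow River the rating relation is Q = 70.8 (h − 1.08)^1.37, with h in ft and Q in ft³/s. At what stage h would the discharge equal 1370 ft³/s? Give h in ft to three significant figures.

h − h₀ = (Q/C)^(1/b) = (1370/70.8)^(1/1.37) = 8.693 ft
h = 1.08 + 8.693 = 9.773 ft

9.77 ft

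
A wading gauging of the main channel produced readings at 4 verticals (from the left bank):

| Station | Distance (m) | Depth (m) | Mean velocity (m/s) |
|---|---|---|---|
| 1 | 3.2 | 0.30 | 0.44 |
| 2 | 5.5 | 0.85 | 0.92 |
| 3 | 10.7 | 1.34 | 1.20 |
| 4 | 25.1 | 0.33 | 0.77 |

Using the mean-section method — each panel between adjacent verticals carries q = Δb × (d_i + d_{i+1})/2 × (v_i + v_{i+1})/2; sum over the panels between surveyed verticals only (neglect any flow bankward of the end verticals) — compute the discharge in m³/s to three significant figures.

18.8 m³/s

Panel 1-2: Δb = 2.3 m, d̄ = (0.30+0.85)/2 = 0.575, v̄ = (0.44+0.92)/2 = 0.68 → q = 2.3×0.575×0.68 = 0.8993 m³/s
Panel 2-3: Δb = 5.2 m, d̄ = (0.85+1.34)/2 = 1.095, v̄ = (0.92+1.20)/2 = 1.06 → q = 5.2×1.095×1.06 = 6.036 m³/s
Panel 3-4: Δb = 14.4 m, d̄ = (1.34+0.33)/2 = 0.835, v̄ = (1.20+0.77)/2 = 0.985 → q = 14.4×0.835×0.985 = 11.84 m³/s
Q = Σ q = 18.78 m³/s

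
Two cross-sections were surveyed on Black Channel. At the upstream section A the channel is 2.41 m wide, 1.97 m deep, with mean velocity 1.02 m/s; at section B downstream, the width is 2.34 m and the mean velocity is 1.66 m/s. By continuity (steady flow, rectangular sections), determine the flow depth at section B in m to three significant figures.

1.25 m

Q = A₁V₁ = (2.41×1.97) × 1.02 = 4.843 m³/s
d₂ = Q/(b₂ V₂) = 4.843/(2.34×1.66) = 1.247 m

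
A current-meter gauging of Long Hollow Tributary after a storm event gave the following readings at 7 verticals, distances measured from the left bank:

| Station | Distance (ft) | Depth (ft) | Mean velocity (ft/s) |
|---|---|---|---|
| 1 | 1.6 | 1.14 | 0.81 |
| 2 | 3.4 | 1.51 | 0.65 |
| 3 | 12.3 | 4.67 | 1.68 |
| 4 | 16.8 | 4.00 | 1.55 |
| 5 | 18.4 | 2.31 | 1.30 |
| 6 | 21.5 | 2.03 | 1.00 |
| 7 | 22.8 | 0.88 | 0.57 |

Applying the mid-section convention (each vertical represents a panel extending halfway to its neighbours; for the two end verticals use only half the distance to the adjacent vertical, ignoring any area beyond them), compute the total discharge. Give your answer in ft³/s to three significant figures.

w_1 = (3.4 − 1.6)/2 = 0.9 ft; q_1 = 0.81 × 1.14 × 0.9 = 0.8311 ft³/s
w_2 = (12.3 − 1.6)/2 = 5.35 ft; q_2 = 0.65 × 1.51 × 5.35 = 5.251 ft³/s
w_3 = (16.8 − 3.4)/2 = 6.7 ft; q_3 = 1.68 × 4.67 × 6.7 = 52.57 ft³/s
w_4 = (18.4 − 12.3)/2 = 3.05 ft; q_4 = 1.55 × 4.00 × 3.05 = 18.91 ft³/s
w_5 = (21.5 − 16.8)/2 = 2.35 ft; q_5 = 1.30 × 2.31 × 2.35 = 7.057 ft³/s
w_6 = (22.8 − 18.4)/2 = 2.2 ft; q_6 = 1.00 × 2.03 × 2.2 = 4.466 ft³/s
w_7 = (22.8 − 21.5)/2 = 0.65 ft; q_7 = 0.57 × 0.88 × 0.65 = 0.3260 ft³/s
Q = Σ qᵢ = 89.41 ft³/s

89.4 ft³/s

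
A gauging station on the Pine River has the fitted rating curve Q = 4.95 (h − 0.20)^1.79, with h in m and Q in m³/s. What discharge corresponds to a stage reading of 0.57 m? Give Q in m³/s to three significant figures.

0.835 m³/s

Q = 4.95 × (0.57 − 0.20)^1.79 = 4.95 × 0.37^1.79 = 0.8350 m³/s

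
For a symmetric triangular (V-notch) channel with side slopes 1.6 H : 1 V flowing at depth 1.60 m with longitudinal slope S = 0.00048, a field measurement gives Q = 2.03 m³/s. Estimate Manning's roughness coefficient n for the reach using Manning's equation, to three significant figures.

A = z·y² = 1.6×1.60² = 4.096 m²
P = 2y√(1+z²) = 2×1.60×√(1+1.6²) = 6.038 m
R = A/P = 4.096/6.038 = 0.6784 m
n = (1/Q)·A·R^(2/3)·S^(1/2) = (1/2.03) × 4.096 × 0.7721 × 0.02191 = 0.03413

0.0341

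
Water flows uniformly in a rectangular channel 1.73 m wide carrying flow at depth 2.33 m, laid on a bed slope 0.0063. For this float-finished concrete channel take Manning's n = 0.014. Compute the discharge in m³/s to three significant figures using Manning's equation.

A = b·y = 1.73 × 2.33 = 4.031 m²
P = b + 2y = 1.73 + 2×2.33 = 6.390 m
R = A/P = 4.031/6.390 = 0.6308 m
Q = (1/n)·A·R^(2/3)·S^(1/2) = (1/0.014) × 4.031 × 0.6308^(2/3) × 0.0063^(1/2) = 16.81 m³/s

16.8 m³/s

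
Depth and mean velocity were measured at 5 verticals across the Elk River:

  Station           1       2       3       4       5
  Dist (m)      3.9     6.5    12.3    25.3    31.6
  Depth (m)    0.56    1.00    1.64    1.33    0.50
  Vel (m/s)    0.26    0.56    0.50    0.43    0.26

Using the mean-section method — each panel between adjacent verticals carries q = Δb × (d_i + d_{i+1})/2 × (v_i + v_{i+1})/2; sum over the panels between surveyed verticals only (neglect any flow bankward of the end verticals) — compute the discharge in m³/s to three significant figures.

Panel 1-2: Δb = 2.6 m, d̄ = (0.56+1.00)/2 = 0.78, v̄ = (0.26+0.56)/2 = 0.41 → q = 2.6×0.78×0.41 = 0.8315 m³/s
Panel 2-3: Δb = 5.8 m, d̄ = (1.00+1.64)/2 = 1.32, v̄ = (0.56+0.50)/2 = 0.53 → q = 5.8×1.32×0.53 = 4.058 m³/s
Panel 3-4: Δb = 13 m, d̄ = (1.64+1.33)/2 = 1.485, v̄ = (0.50+0.43)/2 = 0.465 → q = 13×1.485×0.465 = 8.977 m³/s
Panel 4-5: Δb = 6.3 m, d̄ = (1.33+0.50)/2 = 0.915, v̄ = (0.43+0.26)/2 = 0.345 → q = 6.3×0.915×0.345 = 1.989 m³/s
Q = Σ q = 15.85 m³/s

15.9 m³/s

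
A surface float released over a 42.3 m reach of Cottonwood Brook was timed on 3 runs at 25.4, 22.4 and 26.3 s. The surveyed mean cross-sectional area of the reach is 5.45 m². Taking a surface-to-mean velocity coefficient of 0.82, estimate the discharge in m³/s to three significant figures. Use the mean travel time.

7.65 m³/s

t̄ = (25.4 + 22.4 + 26.3) / 3 = 24.7 s
v_surface = L / t̄ = 42.3 / 24.7 = 1.713 m/s
v_mean = 0.82 × 1.713 = 1.404 m/s
Q = A × v_mean = 5.45 × 1.404 = 7.653 m³/s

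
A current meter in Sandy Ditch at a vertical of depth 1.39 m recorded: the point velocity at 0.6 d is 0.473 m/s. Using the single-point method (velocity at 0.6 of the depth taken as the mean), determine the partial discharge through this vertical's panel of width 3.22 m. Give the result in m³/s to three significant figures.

2.12 m³/s

v̄ = v₀.₆ = 0.473 m/s
q = v̄ × d × w = 0.4730 × 1.39 × 3.22 = 2.117 m³/s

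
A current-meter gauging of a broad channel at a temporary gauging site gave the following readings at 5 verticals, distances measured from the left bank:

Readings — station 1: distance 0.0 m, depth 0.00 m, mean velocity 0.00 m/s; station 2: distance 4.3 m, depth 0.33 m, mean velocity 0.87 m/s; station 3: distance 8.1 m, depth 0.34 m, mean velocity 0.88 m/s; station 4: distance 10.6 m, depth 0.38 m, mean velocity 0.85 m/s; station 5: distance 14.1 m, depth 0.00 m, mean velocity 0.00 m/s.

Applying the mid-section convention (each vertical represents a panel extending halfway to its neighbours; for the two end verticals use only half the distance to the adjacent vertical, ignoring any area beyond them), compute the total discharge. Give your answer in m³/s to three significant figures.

w_2 = (8.1 − 0.0)/2 = 4.05 m; q_2 = 0.87 × 0.33 × 4.05 = 1.163 m³/s
w_3 = (10.6 − 4.3)/2 = 3.15 m; q_3 = 0.88 × 0.34 × 3.15 = 0.9425 m³/s
w_4 = (14.1 − 8.1)/2 = 3 m; q_4 = 0.85 × 0.38 × 3 = 0.9690 m³/s
Stations 1, 5 contribute zero (depth or velocity is 0).
Q = Σ qᵢ = 3.074 m³/s

3.07 m³/s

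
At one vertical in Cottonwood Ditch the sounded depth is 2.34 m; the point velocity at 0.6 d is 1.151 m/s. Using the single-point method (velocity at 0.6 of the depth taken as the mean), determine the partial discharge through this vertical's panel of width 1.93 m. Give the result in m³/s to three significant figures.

v̄ = v₀.₆ = 1.151 m/s
q = v̄ × d × w = 1.151 × 2.34 × 1.93 = 5.198 m³/s

5.20 m³/s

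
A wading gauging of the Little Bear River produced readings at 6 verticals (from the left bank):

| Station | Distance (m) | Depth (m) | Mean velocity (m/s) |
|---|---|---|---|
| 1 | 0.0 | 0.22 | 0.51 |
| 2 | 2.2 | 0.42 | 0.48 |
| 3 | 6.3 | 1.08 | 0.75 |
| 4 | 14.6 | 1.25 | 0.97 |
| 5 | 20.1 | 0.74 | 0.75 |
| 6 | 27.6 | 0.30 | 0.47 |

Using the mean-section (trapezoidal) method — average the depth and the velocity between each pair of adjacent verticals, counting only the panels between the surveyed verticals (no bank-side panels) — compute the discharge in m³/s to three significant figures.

17.6 m³/s

Panel 1-2: Δb = 2.2 m, d̄ = (0.22+0.42)/2 = 0.32, v̄ = (0.51+0.48)/2 = 0.495 → q = 2.2×0.32×0.495 = 0.3485 m³/s
Panel 2-3: Δb = 4.1 m, d̄ = (0.42+1.08)/2 = 0.75, v̄ = (0.48+0.75)/2 = 0.615 → q = 4.1×0.75×0.615 = 1.891 m³/s
Panel 3-4: Δb = 8.3 m, d̄ = (1.08+1.25)/2 = 1.165, v̄ = (0.75+0.97)/2 = 0.86 → q = 8.3×1.165×0.86 = 8.316 m³/s
Panel 4-5: Δb = 5.5 m, d̄ = (1.25+0.74)/2 = 0.995, v̄ = (0.97+0.75)/2 = 0.86 → q = 5.5×0.995×0.86 = 4.706 m³/s
Panel 5-6: Δb = 7.5 m, d̄ = (0.74+0.30)/2 = 0.52, v̄ = (0.75+0.47)/2 = 0.61 → q = 7.5×0.52×0.61 = 2.379 m³/s
Q = Σ q = 17.64 m³/s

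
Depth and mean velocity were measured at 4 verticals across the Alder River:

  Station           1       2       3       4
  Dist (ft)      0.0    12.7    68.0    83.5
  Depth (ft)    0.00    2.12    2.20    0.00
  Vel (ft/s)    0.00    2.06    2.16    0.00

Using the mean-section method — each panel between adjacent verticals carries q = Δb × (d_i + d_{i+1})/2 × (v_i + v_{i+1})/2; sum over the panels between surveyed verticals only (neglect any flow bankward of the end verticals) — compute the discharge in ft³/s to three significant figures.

284 ft³/s

Panel 1-2: Δb = 12.7 ft, d̄ = (0.00+2.12)/2 = 1.06, v̄ = (0.00+2.06)/2 = 1.03 → q = 12.7×1.06×1.03 = 13.87 ft³/s
Panel 2-3: Δb = 55.3 ft, d̄ = (2.12+2.20)/2 = 2.16, v̄ = (2.06+2.16)/2 = 2.11 → q = 55.3×2.16×2.11 = 252.0 ft³/s
Panel 3-4: Δb = 15.5 ft, d̄ = (2.20+0.00)/2 = 1.1, v̄ = (2.16+0.00)/2 = 1.08 → q = 15.5×1.1×1.08 = 18.41 ft³/s
Q = Σ q = 284.3 ft³/s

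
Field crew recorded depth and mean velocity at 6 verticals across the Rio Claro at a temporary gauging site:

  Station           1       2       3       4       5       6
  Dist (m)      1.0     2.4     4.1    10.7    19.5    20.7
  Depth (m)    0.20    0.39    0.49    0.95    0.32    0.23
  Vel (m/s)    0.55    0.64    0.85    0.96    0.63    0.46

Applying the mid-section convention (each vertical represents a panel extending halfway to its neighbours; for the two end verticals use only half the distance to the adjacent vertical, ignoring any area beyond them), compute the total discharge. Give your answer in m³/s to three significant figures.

10.3 m³/s

w_1 = (2.4 − 1.0)/2 = 0.7 m; q_1 = 0.55 × 0.20 × 0.7 = 0.07700 m³/s
w_2 = (4.1 − 1.0)/2 = 1.55 m; q_2 = 0.64 × 0.39 × 1.55 = 0.3869 m³/s
w_3 = (10.7 − 2.4)/2 = 4.15 m; q_3 = 0.85 × 0.49 × 4.15 = 1.728 m³/s
w_4 = (19.5 − 4.1)/2 = 7.7 m; q_4 = 0.96 × 0.95 × 7.7 = 7.022 m³/s
w_5 = (20.7 − 10.7)/2 = 5 m; q_5 = 0.63 × 0.32 × 5 = 1.008 m³/s
w_6 = (20.7 − 19.5)/2 = 0.6 m; q_6 = 0.46 × 0.23 × 0.6 = 0.06348 m³/s
Q = Σ qᵢ = 10.29 m³/s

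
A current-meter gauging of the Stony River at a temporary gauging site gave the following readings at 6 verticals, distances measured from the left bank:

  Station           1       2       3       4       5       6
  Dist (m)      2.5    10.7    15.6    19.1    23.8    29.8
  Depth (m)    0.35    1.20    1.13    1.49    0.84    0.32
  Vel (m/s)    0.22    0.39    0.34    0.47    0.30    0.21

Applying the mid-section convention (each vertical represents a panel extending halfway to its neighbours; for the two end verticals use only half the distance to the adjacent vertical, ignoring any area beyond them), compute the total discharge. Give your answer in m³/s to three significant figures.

w_1 = (10.7 − 2.5)/2 = 4.1 m; q_1 = 0.22 × 0.35 × 4.1 = 0.3157 m³/s
w_2 = (15.6 − 2.5)/2 = 6.55 m; q_2 = 0.39 × 1.20 × 6.55 = 3.065 m³/s
w_3 = (19.1 − 10.7)/2 = 4.2 m; q_3 = 0.34 × 1.13 × 4.2 = 1.614 m³/s
w_4 = (23.8 − 15.6)/2 = 4.1 m; q_4 = 0.47 × 1.49 × 4.1 = 2.871 m³/s
w_5 = (29.8 − 19.1)/2 = 5.35 m; q_5 = 0.30 × 0.84 × 5.35 = 1.348 m³/s
w_6 = (29.8 − 23.8)/2 = 3 m; q_6 = 0.21 × 0.32 × 3 = 0.2016 m³/s
Q = Σ qᵢ = 9.416 m³/s

9.42 m³/s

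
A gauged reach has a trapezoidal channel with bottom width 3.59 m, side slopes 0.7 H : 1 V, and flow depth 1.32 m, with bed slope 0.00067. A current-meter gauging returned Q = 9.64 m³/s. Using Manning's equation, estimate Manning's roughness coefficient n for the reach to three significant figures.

A = (b + z·y)·y = (3.59 + 0.7×1.32)×1.32 = 5.958 m²
P = b + 2y√(1+z²) = 3.59 + 2×1.32×√(1+0.7²) = 6.813 m
R = A/P = 5.958/6.813 = 0.8746 m
n = (1/Q)·A·R^(2/3)·S^(1/2) = (1/9.64) × 5.958 × 0.9146 × 0.02588 = 0.01463

0.0146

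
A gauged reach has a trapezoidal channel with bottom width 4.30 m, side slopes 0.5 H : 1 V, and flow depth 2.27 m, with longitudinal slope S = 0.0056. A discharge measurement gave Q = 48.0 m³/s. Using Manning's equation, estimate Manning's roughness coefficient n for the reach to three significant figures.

A = (b + z·y)·y = (4.30 + 0.5×2.27)×2.27 = 12.34 m²
P = b + 2y√(1+z²) = 4.30 + 2×2.27×√(1+0.5²) = 9.376 m
R = A/P = 12.34/9.376 = 1.316 m
n = (1/Q)·A·R^(2/3)·S^(1/2) = (1/48.0) × 12.34 × 1.201 × 0.07483 = 0.02310

0.0231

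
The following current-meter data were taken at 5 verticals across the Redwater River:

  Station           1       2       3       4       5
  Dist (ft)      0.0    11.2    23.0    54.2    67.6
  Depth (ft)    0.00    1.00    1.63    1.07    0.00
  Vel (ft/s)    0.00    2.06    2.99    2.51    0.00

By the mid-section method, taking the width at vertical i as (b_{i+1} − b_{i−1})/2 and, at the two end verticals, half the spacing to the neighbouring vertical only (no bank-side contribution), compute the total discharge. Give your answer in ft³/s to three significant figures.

188 ft³/s

w_2 = (23.0 − 0.0)/2 = 11.5 ft; q_2 = 2.06 × 1.00 × 11.5 = 23.69 ft³/s
w_3 = (54.2 − 11.2)/2 = 21.5 ft; q_3 = 2.99 × 1.63 × 21.5 = 104.8 ft³/s
w_4 = (67.6 − 23.0)/2 = 22.3 ft; q_4 = 2.51 × 1.07 × 22.3 = 59.89 ft³/s
Stations 1, 5 contribute zero (depth or velocity is 0).
Q = Σ qᵢ = 188.4 ft³/s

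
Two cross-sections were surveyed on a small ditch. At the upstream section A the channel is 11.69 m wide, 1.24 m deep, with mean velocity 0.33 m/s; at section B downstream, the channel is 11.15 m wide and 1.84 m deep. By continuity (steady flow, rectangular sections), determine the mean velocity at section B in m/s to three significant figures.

Q = A₁V₁ = (11.69×1.24) × 0.33 = 4.784 m³/s
A₂ = 11.15 × 1.84 = 20.52 m²
V₂ = Q/A₂ = 4.784/20.52 = 0.2332 m/s

0.233 m/s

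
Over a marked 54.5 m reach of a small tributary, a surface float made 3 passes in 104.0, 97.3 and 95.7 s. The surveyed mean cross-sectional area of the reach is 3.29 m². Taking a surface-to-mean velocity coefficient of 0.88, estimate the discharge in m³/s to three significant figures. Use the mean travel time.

t̄ = (104.0 + 97.3 + 95.7) / 3 = 99 s
v_surface = L / t̄ = 54.5 / 99 = 0.5505 m/s
v_mean = 0.88 × 0.5505 = 0.4844 m/s
Q = A × v_mean = 3.29 × 0.4844 = 1.594 m³/s

1.59 m³/s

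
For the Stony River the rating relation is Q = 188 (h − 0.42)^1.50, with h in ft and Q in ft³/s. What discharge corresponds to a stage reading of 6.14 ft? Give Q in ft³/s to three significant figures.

2570 ft³/s

Q = 188 × (6.14 − 0.42)^1.50 = 188 × 5.72^1.50 = 2572 ft³/s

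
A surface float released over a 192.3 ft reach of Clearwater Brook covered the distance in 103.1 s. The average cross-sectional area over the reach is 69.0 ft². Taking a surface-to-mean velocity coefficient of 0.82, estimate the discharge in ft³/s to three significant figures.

v_surface = L / t̄ = 192.3 / 103.1 = 1.865 ft/s
v_mean = 0.82 × 1.865 = 1.529 ft/s
Q = A × v_mean = 69.0 × 1.529 = 105.5 ft³/s

106 ft³/s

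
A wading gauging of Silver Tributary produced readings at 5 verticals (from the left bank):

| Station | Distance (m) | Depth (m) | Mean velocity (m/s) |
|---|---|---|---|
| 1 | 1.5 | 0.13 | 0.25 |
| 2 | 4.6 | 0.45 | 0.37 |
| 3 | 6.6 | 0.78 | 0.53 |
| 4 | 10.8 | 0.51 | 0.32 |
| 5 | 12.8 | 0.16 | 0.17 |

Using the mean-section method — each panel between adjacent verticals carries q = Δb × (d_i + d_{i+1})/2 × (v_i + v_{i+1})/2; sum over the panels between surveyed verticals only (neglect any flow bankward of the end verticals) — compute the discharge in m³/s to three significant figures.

Panel 1-2: Δb = 3.1 m, d̄ = (0.13+0.45)/2 = 0.29, v̄ = (0.25+0.37)/2 = 0.31 → q = 3.1×0.29×0.31 = 0.2787 m³/s
Panel 2-3: Δb = 2 m, d̄ = (0.45+0.78)/2 = 0.615, v̄ = (0.37+0.53)/2 = 0.45 → q = 2×0.615×0.45 = 0.5535 m³/s
Panel 3-4: Δb = 4.2 m, d̄ = (0.78+0.51)/2 = 0.645, v̄ = (0.53+0.32)/2 = 0.425 → q = 4.2×0.645×0.425 = 1.151 m³/s
Panel 4-5: Δb = 2 m, d̄ = (0.51+0.16)/2 = 0.335, v̄ = (0.32+0.17)/2 = 0.245 → q = 2×0.335×0.245 = 0.1642 m³/s
Q = Σ q = 2.148 m³/s

2.15 m³/s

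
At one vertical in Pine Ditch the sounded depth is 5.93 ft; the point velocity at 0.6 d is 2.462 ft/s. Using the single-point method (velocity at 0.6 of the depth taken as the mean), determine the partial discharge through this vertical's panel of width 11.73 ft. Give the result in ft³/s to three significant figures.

171 ft³/s

v̄ = v₀.₆ = 2.462 ft/s
q = v̄ × d × w = 2.462 × 5.93 × 11.73 = 171.3 ft³/s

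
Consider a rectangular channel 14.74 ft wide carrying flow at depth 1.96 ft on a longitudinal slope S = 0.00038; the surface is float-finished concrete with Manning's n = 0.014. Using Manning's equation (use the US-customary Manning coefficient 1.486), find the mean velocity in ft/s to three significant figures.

A = b·y = 14.74 × 1.96 = 28.89 ft²
P = b + 2y = 14.74 + 2×1.96 = 18.66 ft
R = A/P = 28.89/18.66 = 1.548 ft
Q = (1.486/n)·A·R^(2/3)·S^(1/2) = (1.486/0.014) × 28.89 × 1.548^(2/3) × 0.00038^(1/2) = 80.00 ft³/s
V = Q/A = 80.00/28.89 = 2.769 ft/s

2.77 ft/s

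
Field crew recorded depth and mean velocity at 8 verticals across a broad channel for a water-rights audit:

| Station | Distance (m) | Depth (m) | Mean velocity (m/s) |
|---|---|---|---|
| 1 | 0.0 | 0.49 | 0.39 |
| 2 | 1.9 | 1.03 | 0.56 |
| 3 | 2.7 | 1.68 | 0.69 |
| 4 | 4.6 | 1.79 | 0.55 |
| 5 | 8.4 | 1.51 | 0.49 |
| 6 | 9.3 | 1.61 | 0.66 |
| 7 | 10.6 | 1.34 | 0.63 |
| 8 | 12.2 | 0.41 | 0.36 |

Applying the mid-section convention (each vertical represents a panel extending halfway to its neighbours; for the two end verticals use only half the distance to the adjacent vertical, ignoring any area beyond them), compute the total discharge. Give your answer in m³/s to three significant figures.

w_1 = (1.9 − 0.0)/2 = 0.95 m; q_1 = 0.39 × 0.49 × 0.95 = 0.1815 m³/s
w_2 = (2.7 − 0.0)/2 = 1.35 m; q_2 = 0.56 × 1.03 × 1.35 = 0.7787 m³/s
w_3 = (4.6 − 1.9)/2 = 1.35 m; q_3 = 0.69 × 1.68 × 1.35 = 1.565 m³/s
w_4 = (8.4 − 2.7)/2 = 2.85 m; q_4 = 0.55 × 1.79 × 2.85 = 2.806 m³/s
w_5 = (9.3 − 4.6)/2 = 2.35 m; q_5 = 0.49 × 1.51 × 2.35 = 1.739 m³/s
w_6 = (10.6 − 8.4)/2 = 1.1 m; q_6 = 0.66 × 1.61 × 1.1 = 1.169 m³/s
w_7 = (12.2 − 9.3)/2 = 1.45 m; q_7 = 0.63 × 1.34 × 1.45 = 1.224 m³/s
w_8 = (12.2 − 10.6)/2 = 0.8 m; q_8 = 0.36 × 0.41 × 0.8 = 0.1181 m³/s
Q = Σ qᵢ = 9.581 m³/s

9.58 m³/s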